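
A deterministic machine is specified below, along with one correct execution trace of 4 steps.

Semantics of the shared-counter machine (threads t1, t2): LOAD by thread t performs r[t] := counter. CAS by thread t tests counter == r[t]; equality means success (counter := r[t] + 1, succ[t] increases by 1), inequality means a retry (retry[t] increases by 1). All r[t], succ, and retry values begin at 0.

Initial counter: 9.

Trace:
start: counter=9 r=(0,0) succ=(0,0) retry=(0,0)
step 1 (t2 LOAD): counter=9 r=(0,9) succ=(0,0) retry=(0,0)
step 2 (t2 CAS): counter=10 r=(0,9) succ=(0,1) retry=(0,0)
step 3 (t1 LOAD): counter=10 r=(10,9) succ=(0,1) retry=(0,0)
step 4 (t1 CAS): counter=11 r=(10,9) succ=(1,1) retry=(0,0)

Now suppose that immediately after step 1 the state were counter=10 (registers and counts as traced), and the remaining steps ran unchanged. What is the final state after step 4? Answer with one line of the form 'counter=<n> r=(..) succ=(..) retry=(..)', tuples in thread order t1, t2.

state after step 1 := counter=10 r=(0,9) succ=(0,0) retry=(0,0)
step 2 (t2 CAS): counter=10 r=(0,9) succ=(0,0) retry=(0,1)
step 3 (t1 LOAD): counter=10 r=(10,9) succ=(0,0) retry=(0,1)
step 4 (t1 CAS): counter=11 r=(10,9) succ=(1,0) retry=(0,1)

counter=11 r=(10,9) succ=(1,0) retry=(0,1)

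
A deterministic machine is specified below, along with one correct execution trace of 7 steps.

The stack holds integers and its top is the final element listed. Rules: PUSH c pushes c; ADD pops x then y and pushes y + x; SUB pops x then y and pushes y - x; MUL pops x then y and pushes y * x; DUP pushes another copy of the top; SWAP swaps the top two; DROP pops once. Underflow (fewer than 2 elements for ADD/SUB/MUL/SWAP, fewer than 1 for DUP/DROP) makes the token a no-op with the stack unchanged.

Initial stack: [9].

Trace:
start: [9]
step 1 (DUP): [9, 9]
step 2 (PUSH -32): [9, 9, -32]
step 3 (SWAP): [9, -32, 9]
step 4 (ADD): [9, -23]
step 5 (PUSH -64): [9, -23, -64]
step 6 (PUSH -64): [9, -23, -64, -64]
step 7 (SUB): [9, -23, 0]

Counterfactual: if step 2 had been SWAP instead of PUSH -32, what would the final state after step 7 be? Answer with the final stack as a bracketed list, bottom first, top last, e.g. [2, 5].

(re-executing from step 2 with the substitution; state before step 2: [9, 9])
step 2 (SWAP): [9, 9]
step 3 (SWAP): [9, 9]
step 4 (ADD): [18]
step 5 (PUSH -64): [18, -64]
step 6 (PUSH -64): [18, -64, -64]
step 7 (SUB): [18, 0]

[18, 0]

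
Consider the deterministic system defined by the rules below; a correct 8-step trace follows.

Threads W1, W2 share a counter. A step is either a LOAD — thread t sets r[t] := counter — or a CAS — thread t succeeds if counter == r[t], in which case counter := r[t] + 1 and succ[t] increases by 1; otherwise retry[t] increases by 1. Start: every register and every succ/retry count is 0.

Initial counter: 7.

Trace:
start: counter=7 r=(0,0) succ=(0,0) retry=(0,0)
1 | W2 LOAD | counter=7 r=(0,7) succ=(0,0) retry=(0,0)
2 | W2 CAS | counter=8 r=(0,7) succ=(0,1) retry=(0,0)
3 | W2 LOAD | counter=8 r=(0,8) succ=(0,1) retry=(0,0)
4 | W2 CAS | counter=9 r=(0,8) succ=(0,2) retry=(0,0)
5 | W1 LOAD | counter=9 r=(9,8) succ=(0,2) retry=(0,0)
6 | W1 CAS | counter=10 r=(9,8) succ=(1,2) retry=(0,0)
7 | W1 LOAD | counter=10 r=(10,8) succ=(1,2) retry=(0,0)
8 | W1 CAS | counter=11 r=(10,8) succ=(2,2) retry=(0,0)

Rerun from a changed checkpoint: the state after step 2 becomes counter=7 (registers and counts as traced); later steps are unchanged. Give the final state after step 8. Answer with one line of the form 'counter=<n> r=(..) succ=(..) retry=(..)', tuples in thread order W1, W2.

counter=10 r=(9,7) succ=(2,2) retry=(0,0)

state after step 2 := counter=7 r=(0,7) succ=(0,1) retry=(0,0)
3 | W2 LOAD | counter=7 r=(0,7) succ=(0,1) retry=(0,0)
4 | W2 CAS | counter=8 r=(0,7) succ=(0,2) retry=(0,0)
5 | W1 LOAD | counter=8 r=(8,7) succ=(0,2) retry=(0,0)
6 | W1 CAS | counter=9 r=(8,7) succ=(1,2) retry=(0,0)
7 | W1 LOAD | counter=9 r=(9,7) succ=(1,2) retry=(0,0)
8 | W1 CAS | counter=10 r=(9,7) succ=(2,2) retry=(0,0)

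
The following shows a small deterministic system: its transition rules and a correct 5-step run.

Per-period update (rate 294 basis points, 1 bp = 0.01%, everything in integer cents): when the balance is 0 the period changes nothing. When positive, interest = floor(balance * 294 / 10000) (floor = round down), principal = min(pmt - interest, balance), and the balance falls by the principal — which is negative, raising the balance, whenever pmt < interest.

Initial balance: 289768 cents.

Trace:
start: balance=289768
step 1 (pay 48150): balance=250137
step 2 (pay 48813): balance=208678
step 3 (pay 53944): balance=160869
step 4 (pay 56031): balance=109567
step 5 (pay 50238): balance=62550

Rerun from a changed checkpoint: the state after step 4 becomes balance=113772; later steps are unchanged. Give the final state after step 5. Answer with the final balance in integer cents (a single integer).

state after step 4 := balance=113772
step 5 (pay 50238): balance=66878

66878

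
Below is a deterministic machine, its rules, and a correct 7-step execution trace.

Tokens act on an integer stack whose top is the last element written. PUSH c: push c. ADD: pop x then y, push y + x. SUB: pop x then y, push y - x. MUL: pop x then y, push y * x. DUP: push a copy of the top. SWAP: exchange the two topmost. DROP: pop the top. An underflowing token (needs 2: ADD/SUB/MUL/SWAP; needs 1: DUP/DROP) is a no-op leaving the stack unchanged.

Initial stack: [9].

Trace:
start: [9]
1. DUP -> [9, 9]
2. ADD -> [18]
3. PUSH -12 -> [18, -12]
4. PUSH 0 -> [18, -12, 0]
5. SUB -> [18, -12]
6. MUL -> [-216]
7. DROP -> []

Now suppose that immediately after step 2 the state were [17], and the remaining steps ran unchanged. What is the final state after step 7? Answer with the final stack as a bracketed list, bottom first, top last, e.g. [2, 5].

state after step 2 := [17]
3. PUSH -12 -> [17, -12]
4. PUSH 0 -> [17, -12, 0]
5. SUB -> [17, -12]
6. MUL -> [-204]
7. DROP -> []

[]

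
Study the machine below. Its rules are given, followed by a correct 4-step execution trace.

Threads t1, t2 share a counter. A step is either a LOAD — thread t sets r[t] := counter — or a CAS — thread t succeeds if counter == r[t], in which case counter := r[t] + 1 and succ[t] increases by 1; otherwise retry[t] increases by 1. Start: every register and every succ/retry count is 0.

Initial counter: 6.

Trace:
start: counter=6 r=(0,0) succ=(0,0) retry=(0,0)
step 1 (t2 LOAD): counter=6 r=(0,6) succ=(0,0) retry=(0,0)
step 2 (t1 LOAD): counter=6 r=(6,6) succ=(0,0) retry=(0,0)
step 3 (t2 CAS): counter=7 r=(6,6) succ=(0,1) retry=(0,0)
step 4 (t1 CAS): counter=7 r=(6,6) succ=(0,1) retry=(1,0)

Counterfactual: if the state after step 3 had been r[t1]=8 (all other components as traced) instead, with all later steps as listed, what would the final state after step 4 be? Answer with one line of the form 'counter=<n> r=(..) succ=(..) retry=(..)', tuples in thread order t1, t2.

state after step 3 := counter=7 r=(8,6) succ=(0,1) retry=(0,0)
step 4 (t1 CAS): counter=7 r=(8,6) succ=(0,1) retry=(1,0)

counter=7 r=(8,6) succ=(0,1) retry=(1,0)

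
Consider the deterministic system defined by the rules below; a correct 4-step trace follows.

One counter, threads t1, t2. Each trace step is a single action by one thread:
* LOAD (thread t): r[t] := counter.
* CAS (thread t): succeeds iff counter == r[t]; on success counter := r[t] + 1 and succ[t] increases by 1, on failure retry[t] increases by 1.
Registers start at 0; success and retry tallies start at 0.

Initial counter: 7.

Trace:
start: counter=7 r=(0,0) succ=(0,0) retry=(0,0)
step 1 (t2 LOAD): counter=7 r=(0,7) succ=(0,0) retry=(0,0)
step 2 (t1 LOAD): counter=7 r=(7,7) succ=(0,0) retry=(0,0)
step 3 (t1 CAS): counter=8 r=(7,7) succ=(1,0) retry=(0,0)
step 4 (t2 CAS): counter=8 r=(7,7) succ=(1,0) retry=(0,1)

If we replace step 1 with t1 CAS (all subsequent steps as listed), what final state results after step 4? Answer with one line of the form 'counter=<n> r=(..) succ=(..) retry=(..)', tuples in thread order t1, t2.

(re-executing from step 1 with the substitution; state before step 1: counter=7 r=(0,0) succ=(0,0) retry=(0,0))
step 1 (t1 CAS): counter=7 r=(0,0) succ=(0,0) retry=(1,0)
step 2 (t1 LOAD): counter=7 r=(7,0) succ=(0,0) retry=(1,0)
step 3 (t1 CAS): counter=8 r=(7,0) succ=(1,0) retry=(1,0)
step 4 (t2 CAS): counter=8 r=(7,0) succ=(1,0) retry=(1,1)

counter=8 r=(7,0) succ=(1,0) retry=(1,1)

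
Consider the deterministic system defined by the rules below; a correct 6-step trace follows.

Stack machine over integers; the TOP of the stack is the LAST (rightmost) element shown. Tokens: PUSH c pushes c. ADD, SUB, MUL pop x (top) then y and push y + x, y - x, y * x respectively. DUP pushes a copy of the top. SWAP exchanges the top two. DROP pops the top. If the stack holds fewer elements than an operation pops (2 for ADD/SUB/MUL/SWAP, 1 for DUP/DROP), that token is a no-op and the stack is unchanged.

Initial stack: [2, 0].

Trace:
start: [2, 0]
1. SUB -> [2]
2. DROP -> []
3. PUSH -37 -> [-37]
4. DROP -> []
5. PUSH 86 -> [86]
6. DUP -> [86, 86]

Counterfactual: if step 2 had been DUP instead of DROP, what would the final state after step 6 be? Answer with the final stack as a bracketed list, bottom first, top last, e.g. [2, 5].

(re-executing from step 2 with the substitution; state before step 2: [2])
2. DUP -> [2, 2]
3. PUSH -37 -> [2, 2, -37]
4. DROP -> [2, 2]
5. PUSH 86 -> [2, 2, 86]
6. DUP -> [2, 2, 86, 86]

[2, 2, 86, 86]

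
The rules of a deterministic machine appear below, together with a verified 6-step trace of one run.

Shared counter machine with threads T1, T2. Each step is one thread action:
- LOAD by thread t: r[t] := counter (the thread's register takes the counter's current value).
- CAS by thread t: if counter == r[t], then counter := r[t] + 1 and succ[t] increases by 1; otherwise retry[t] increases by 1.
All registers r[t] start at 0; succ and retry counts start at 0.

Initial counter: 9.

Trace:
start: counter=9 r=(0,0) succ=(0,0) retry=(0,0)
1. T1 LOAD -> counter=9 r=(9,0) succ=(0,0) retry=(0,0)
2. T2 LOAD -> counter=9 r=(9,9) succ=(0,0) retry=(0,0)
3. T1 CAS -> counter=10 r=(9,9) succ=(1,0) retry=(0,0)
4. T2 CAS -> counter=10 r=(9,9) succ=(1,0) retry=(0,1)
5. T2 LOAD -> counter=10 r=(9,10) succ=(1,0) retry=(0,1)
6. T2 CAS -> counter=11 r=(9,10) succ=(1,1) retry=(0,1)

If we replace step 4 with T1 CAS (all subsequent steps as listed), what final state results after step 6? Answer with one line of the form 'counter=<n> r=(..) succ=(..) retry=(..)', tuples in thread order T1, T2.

(re-executing from step 4 with the substitution; state before step 4: counter=10 r=(9,9) succ=(1,0) retry=(0,0))
4. T1 CAS -> counter=10 r=(9,9) succ=(1,0) retry=(1,0)
5. T2 LOAD -> counter=10 r=(9,10) succ=(1,0) retry=(1,0)
6. T2 CAS -> counter=11 r=(9,10) succ=(1,1) retry=(1,0)

counter=11 r=(9,10) succ=(1,1) retry=(1,0)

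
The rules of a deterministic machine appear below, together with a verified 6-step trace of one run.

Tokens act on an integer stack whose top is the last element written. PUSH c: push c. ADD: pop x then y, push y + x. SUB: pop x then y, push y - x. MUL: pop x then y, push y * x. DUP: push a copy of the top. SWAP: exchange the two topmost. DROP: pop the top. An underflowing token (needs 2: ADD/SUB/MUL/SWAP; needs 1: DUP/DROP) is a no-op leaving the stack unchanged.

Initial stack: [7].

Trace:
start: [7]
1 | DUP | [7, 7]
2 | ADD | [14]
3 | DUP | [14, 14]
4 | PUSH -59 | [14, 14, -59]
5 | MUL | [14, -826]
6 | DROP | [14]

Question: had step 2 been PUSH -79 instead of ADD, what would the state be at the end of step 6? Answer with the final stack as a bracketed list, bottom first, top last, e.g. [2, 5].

(re-executing from step 2 with the substitution; state before step 2: [7, 7])
2 | PUSH -79 | [7, 7, -79]
3 | DUP | [7, 7, -79, -79]
4 | PUSH -59 | [7, 7, -79, -79, -59]
5 | MUL | [7, 7, -79, 4661]
6 | DROP | [7, 7, -79]

[7, 7, -79]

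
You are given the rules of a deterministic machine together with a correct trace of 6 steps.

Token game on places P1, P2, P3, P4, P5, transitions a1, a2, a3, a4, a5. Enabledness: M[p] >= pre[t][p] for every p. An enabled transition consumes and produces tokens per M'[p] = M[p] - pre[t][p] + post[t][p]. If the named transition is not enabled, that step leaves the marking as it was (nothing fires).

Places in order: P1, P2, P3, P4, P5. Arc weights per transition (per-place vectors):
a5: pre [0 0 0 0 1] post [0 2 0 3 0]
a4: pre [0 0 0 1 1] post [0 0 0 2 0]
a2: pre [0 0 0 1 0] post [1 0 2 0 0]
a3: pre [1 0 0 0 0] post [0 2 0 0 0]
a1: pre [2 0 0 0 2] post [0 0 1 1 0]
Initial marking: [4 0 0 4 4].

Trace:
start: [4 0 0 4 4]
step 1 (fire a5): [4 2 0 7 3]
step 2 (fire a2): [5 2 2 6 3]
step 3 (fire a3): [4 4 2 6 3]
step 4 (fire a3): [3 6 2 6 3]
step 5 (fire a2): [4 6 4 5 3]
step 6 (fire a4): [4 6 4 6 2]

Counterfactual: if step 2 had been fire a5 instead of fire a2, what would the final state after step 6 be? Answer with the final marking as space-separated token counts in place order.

(re-executing from step 2 with the substitution; state before step 2: [4 2 0 7 3])
step 2 (fire a5): [4 4 0 10 2]
step 3 (fire a3): [3 6 0 10 2]
step 4 (fire a3): [2 8 0 10 2]
step 5 (fire a2): [3 8 2 9 2]
step 6 (fire a4): [3 8 2 10 1]

3 8 2 10 1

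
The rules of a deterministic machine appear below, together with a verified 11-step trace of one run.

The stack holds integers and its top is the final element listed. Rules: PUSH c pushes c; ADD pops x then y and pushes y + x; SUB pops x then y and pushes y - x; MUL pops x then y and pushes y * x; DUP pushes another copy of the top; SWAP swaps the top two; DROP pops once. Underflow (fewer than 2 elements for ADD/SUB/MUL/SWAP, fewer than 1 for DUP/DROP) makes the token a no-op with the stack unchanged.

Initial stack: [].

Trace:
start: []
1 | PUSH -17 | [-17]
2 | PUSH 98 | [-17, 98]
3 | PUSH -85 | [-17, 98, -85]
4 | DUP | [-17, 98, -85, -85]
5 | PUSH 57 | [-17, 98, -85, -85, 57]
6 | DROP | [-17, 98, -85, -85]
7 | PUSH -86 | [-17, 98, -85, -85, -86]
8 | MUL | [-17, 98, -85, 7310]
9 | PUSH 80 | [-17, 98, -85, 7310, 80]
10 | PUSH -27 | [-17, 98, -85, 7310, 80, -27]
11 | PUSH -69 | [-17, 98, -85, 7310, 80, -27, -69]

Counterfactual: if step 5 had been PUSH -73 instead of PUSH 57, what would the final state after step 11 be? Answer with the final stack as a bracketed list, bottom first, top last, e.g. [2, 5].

[-17, 98, -85, 7310, 80, -27, -69]

(re-executing from step 5 with the substitution; state before step 5: [-17, 98, -85, -85])
5 | PUSH -73 | [-17, 98, -85, -85, -73]
6 | DROP | [-17, 98, -85, -85]
7 | PUSH -86 | [-17, 98, -85, -85, -86]
8 | MUL | [-17, 98, -85, 7310]
9 | PUSH 80 | [-17, 98, -85, 7310, 80]
10 | PUSH -27 | [-17, 98, -85, 7310, 80, -27]
11 | PUSH -69 | [-17, 98, -85, 7310, 80, -27, -69]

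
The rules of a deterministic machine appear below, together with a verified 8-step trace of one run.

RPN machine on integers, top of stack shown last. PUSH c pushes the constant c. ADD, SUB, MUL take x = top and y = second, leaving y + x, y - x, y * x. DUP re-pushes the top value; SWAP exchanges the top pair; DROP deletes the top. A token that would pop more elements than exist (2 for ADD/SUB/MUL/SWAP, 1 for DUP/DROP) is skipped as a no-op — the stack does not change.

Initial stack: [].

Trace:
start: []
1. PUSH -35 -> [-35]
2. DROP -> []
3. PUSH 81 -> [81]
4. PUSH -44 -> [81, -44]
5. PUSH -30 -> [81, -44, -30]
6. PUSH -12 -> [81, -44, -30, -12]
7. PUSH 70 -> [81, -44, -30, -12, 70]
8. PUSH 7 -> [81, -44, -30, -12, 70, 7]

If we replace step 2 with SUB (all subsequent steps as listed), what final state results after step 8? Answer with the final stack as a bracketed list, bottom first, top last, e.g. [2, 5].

[-35, 81, -44, -30, -12, 70, 7]

(re-executing from step 2 with the substitution; state before step 2: [-35])
2. SUB -> [-35]
3. PUSH 81 -> [-35, 81]
4. PUSH -44 -> [-35, 81, -44]
5. PUSH -30 -> [-35, 81, -44, -30]
6. PUSH -12 -> [-35, 81, -44, -30, -12]
7. PUSH 70 -> [-35, 81, -44, -30, -12, 70]
8. PUSH 7 -> [-35, 81, -44, -30, -12, 70, 7]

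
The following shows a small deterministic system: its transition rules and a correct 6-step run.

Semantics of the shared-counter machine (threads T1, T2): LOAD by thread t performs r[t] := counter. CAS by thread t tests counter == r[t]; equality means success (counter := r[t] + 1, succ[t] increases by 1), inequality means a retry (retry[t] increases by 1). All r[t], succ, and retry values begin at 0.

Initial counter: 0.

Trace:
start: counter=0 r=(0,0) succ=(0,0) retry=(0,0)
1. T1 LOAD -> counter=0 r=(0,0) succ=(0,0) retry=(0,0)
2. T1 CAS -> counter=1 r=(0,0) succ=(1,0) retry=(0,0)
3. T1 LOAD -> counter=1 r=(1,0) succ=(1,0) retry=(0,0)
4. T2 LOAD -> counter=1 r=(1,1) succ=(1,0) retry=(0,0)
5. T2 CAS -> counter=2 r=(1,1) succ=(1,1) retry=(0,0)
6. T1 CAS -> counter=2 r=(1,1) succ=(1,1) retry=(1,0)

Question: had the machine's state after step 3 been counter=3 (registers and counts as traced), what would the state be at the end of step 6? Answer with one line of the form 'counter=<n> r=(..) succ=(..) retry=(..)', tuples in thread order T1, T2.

counter=4 r=(1,3) succ=(1,1) retry=(1,0)

state after step 3 := counter=3 r=(1,0) succ=(1,0) retry=(0,0)
4. T2 LOAD -> counter=3 r=(1,3) succ=(1,0) retry=(0,0)
5. T2 CAS -> counter=4 r=(1,3) succ=(1,1) retry=(0,0)
6. T1 CAS -> counter=4 r=(1,3) succ=(1,1) retry=(1,0)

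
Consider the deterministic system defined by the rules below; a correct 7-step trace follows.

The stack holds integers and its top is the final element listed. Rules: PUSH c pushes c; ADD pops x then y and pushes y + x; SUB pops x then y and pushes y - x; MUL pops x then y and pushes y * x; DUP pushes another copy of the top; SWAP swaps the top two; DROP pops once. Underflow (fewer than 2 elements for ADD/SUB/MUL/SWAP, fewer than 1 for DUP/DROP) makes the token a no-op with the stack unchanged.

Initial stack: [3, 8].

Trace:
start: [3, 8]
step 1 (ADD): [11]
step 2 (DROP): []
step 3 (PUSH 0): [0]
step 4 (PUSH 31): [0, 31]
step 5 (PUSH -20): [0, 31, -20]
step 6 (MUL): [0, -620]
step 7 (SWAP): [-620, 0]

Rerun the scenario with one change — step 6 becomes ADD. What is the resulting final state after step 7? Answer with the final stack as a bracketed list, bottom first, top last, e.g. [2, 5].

(re-executing from step 6 with the substitution; state before step 6: [0, 31, -20])
step 6 (ADD): [0, 11]
step 7 (SWAP): [11, 0]

[11, 0]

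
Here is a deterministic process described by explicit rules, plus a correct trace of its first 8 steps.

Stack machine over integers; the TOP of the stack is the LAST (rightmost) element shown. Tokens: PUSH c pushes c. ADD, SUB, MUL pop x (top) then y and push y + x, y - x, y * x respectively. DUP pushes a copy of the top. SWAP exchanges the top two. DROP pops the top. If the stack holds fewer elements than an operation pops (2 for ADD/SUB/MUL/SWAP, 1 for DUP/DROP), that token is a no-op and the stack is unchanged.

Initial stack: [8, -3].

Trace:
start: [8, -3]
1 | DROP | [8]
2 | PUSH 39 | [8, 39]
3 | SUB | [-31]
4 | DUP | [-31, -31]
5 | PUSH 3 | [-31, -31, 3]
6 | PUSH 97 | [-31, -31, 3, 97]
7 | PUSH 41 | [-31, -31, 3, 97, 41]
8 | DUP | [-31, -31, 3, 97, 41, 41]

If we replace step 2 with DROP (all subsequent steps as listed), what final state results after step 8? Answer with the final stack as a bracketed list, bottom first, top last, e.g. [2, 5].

(re-executing from step 2 with the substitution; state before step 2: [8])
2 | DROP | []
3 | SUB | []
4 | DUP | []
5 | PUSH 3 | [3]
6 | PUSH 97 | [3, 97]
7 | PUSH 41 | [3, 97, 41]
8 | DUP | [3, 97, 41, 41]

[3, 97, 41, 41]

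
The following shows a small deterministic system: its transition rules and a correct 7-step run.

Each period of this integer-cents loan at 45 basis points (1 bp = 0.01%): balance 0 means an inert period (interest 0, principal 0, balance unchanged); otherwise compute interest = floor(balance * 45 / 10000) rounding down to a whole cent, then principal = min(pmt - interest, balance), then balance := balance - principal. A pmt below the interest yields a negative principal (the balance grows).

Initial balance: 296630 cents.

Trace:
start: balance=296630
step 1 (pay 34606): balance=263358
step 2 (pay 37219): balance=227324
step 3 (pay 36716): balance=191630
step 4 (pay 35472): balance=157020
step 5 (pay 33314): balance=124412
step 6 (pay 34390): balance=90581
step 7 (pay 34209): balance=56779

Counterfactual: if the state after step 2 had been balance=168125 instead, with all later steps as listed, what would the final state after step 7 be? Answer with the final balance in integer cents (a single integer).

0

state after step 2 := balance=168125
step 3 (pay 36716): balance=132165
step 4 (pay 35472): balance=97287
step 5 (pay 33314): balance=64410
step 6 (pay 34390): balance=30309
step 7 (pay 34209): balance=0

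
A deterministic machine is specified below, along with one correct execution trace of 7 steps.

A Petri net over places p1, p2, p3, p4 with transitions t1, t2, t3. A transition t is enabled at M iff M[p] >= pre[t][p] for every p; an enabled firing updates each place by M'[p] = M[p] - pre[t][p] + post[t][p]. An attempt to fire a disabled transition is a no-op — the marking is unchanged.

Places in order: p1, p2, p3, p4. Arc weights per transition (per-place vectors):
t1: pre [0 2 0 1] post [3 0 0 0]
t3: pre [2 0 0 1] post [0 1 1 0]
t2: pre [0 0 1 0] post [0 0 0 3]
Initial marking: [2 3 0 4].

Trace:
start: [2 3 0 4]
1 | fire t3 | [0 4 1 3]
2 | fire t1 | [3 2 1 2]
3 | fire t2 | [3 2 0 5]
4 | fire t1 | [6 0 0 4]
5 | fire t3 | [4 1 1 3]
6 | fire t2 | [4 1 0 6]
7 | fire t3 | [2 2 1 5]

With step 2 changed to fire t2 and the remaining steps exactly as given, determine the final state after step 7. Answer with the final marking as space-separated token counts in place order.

(re-executing from step 2 with the substitution; state before step 2: [0 4 1 3])
2 | fire t2 | [0 4 0 6]
3 | fire t2 | [0 4 0 6]
4 | fire t1 | [3 2 0 5]
5 | fire t3 | [1 3 1 4]
6 | fire t2 | [1 3 0 7]
7 | fire t3 | [1 3 0 7]

1 3 0 7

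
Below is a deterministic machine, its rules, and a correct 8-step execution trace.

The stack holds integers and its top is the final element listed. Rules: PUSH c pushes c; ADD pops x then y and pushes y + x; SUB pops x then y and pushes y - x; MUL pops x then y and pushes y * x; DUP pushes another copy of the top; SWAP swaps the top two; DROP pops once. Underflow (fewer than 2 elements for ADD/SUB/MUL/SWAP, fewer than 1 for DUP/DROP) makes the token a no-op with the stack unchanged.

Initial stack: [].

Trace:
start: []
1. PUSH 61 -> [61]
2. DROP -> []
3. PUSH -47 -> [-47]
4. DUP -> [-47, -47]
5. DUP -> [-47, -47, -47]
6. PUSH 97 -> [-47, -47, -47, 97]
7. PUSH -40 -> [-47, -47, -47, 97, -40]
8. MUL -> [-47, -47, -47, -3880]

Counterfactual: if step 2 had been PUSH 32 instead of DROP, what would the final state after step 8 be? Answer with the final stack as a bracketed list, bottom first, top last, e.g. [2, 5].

(re-executing from step 2 with the substitution; state before step 2: [61])
2. PUSH 32 -> [61, 32]
3. PUSH -47 -> [61, 32, -47]
4. DUP -> [61, 32, -47, -47]
5. DUP -> [61, 32, -47, -47, -47]
6. PUSH 97 -> [61, 32, -47, -47, -47, 97]
7. PUSH -40 -> [61, 32, -47, -47, -47, 97, -40]
8. MUL -> [61, 32, -47, -47, -47, -3880]

[61, 32, -47, -47, -47, -3880]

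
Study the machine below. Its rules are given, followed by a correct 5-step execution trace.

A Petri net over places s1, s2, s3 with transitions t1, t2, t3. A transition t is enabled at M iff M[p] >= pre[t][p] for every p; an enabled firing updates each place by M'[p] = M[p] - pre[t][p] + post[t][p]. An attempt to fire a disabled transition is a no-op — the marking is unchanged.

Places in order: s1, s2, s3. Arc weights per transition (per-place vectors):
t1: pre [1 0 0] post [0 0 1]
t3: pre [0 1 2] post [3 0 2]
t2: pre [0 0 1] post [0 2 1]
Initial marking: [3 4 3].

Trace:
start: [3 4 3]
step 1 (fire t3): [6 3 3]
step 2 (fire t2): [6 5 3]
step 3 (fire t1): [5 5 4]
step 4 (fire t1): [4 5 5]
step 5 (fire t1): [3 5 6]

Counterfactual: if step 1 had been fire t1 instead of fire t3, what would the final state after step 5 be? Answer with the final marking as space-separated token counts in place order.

0 6 6

(re-executing from step 1 with the substitution; state before step 1: [3 4 3])
step 1 (fire t1): [2 4 4]
step 2 (fire t2): [2 6 4]
step 3 (fire t1): [1 6 5]
step 4 (fire t1): [0 6 6]
step 5 (fire t1): [0 6 6]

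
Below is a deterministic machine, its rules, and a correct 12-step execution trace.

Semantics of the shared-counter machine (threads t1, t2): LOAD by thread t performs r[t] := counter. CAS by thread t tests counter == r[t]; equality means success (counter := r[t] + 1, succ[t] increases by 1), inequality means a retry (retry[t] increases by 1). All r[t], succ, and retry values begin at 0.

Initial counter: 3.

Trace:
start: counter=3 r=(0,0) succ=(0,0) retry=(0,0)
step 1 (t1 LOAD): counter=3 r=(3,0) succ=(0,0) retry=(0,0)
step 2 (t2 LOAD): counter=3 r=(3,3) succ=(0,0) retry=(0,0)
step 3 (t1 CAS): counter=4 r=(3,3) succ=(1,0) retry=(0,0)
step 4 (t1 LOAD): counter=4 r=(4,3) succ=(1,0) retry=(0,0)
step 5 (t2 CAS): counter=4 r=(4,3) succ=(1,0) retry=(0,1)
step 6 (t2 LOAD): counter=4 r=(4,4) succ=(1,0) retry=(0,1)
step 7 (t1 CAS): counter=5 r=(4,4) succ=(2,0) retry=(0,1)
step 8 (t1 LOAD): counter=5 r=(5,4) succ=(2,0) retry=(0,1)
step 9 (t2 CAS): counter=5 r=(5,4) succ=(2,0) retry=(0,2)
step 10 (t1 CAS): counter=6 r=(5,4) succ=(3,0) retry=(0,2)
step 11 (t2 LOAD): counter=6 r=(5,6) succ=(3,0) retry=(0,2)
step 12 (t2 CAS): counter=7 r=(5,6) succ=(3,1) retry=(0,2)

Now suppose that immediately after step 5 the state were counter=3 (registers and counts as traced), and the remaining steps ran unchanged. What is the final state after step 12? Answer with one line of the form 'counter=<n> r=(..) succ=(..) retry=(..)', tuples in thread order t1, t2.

state after step 5 := counter=3 r=(4,3) succ=(1,0) retry=(0,1)
step 6 (t2 LOAD): counter=3 r=(4,3) succ=(1,0) retry=(0,1)
step 7 (t1 CAS): counter=3 r=(4,3) succ=(1,0) retry=(1,1)
step 8 (t1 LOAD): counter=3 r=(3,3) succ=(1,0) retry=(1,1)
step 9 (t2 CAS): counter=4 r=(3,3) succ=(1,1) retry=(1,1)
step 10 (t1 CAS): counter=4 r=(3,3) succ=(1,1) retry=(2,1)
step 11 (t2 LOAD): counter=4 r=(3,4) succ=(1,1) retry=(2,1)
step 12 (t2 CAS): counter=5 r=(3,4) succ=(1,2) retry=(2,1)

counter=5 r=(3,4) succ=(1,2) retry=(2,1)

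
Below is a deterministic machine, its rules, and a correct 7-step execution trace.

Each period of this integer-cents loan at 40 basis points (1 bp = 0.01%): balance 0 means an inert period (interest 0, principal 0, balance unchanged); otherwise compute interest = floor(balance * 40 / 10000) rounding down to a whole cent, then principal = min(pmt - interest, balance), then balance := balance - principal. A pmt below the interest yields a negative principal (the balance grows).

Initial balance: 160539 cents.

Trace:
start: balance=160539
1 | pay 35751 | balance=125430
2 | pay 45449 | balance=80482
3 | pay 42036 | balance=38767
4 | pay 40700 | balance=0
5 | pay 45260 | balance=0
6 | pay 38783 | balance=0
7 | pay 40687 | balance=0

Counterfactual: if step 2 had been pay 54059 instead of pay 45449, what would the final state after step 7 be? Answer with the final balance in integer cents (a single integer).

0

(re-executing from step 2 with the substitution; state before step 2: balance=125430)
2 | pay 54059 | balance=71872
3 | pay 42036 | balance=30123
4 | pay 40700 | balance=0
5 | pay 45260 | balance=0
6 | pay 38783 | balance=0
7 | pay 40687 | balance=0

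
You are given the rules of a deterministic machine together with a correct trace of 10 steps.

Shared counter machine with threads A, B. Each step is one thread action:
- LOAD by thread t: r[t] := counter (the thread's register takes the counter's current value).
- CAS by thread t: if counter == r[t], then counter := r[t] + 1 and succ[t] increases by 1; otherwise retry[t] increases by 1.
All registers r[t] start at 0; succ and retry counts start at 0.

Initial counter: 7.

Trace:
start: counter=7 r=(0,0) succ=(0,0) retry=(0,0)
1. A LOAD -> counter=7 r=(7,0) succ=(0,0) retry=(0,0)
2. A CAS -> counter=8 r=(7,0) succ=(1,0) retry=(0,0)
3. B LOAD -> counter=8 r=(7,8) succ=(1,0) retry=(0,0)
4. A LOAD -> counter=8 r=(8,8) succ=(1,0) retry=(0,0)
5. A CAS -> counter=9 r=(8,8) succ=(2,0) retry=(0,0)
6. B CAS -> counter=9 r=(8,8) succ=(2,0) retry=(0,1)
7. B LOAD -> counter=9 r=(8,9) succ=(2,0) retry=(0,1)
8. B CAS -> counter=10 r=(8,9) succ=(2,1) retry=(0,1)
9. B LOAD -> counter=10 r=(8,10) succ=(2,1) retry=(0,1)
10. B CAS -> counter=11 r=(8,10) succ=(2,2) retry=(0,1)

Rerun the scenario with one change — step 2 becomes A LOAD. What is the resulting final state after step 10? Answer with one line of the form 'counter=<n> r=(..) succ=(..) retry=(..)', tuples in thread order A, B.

counter=10 r=(7,9) succ=(1,2) retry=(0,1)

(re-executing from step 2 with the substitution; state before step 2: counter=7 r=(7,0) succ=(0,0) retry=(0,0))
2. A LOAD -> counter=7 r=(7,0) succ=(0,0) retry=(0,0)
3. B LOAD -> counter=7 r=(7,7) succ=(0,0) retry=(0,0)
4. A LOAD -> counter=7 r=(7,7) succ=(0,0) retry=(0,0)
5. A CAS -> counter=8 r=(7,7) succ=(1,0) retry=(0,0)
6. B CAS -> counter=8 r=(7,7) succ=(1,0) retry=(0,1)
7. B LOAD -> counter=8 r=(7,8) succ=(1,0) retry=(0,1)
8. B CAS -> counter=9 r=(7,8) succ=(1,1) retry=(0,1)
9. B LOAD -> counter=9 r=(7,9) succ=(1,1) retry=(0,1)
10. B CAS -> counter=10 r=(7,9) succ=(1,2) retry=(0,1)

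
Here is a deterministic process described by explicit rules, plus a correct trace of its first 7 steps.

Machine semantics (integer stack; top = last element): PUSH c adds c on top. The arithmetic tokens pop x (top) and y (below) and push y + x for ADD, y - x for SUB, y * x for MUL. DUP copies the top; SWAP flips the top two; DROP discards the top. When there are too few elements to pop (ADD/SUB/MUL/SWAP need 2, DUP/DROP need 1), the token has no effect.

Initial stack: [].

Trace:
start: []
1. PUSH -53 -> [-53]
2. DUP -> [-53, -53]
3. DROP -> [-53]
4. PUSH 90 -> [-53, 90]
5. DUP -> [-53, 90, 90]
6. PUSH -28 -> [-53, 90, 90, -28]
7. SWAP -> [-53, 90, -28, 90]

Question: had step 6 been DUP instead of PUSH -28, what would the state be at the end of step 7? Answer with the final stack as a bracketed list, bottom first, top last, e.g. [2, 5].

[-53, 90, 90, 90]

(re-executing from step 6 with the substitution; state before step 6: [-53, 90, 90])
6. DUP -> [-53, 90, 90, 90]
7. SWAP -> [-53, 90, 90, 90]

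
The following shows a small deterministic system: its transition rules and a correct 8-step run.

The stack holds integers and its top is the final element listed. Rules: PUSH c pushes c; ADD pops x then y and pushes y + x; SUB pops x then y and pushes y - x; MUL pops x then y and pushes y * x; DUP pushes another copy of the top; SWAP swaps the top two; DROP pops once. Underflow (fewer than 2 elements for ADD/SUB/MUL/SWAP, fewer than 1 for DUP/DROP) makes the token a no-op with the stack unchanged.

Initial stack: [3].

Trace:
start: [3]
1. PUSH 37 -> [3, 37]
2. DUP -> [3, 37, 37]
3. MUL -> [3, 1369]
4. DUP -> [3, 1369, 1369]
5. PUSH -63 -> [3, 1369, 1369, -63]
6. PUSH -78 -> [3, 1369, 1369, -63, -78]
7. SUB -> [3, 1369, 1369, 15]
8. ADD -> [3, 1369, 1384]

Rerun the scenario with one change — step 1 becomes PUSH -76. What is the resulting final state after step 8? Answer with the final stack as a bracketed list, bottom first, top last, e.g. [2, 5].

(re-executing from step 1 with the substitution; state before step 1: [3])
1. PUSH -76 -> [3, -76]
2. DUP -> [3, -76, -76]
3. MUL -> [3, 5776]
4. DUP -> [3, 5776, 5776]
5. PUSH -63 -> [3, 5776, 5776, -63]
6. PUSH -78 -> [3, 5776, 5776, -63, -78]
7. SUB -> [3, 5776, 5776, 15]
8. ADD -> [3, 5776, 5791]

[3, 5776, 5791]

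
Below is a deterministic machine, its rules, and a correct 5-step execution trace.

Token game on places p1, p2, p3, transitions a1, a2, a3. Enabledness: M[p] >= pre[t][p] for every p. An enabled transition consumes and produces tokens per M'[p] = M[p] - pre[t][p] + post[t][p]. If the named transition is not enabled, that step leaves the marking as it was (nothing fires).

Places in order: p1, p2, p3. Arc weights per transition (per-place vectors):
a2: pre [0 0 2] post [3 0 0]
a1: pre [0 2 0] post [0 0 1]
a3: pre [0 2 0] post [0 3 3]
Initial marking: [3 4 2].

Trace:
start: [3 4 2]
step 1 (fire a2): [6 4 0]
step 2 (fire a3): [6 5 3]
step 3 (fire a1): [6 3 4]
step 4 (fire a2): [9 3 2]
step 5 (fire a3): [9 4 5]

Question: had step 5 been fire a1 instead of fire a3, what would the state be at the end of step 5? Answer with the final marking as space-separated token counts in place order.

9 1 3

(re-executing from step 5 with the substitution; state before step 5: [9 3 2])
step 5 (fire a1): [9 1 3]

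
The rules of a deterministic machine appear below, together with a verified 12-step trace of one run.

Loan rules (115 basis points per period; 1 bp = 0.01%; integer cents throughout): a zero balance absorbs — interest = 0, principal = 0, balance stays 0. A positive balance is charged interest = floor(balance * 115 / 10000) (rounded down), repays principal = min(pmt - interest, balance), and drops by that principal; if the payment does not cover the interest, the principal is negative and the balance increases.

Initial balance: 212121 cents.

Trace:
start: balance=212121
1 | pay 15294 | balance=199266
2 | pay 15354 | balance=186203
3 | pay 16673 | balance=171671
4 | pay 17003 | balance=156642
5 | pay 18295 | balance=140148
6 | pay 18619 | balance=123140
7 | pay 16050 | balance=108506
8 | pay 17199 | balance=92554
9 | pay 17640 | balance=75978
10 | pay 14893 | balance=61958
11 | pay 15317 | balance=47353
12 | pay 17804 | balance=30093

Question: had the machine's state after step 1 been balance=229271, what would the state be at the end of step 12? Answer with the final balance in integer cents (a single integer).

state after step 1 := balance=229271
2 | pay 15354 | balance=216553
3 | pay 16673 | balance=202370
4 | pay 17003 | balance=187694
5 | pay 18295 | balance=171557
6 | pay 18619 | balance=154910
7 | pay 16050 | balance=140641
8 | pay 17199 | balance=125059
9 | pay 17640 | balance=108857
10 | pay 14893 | balance=95215
11 | pay 15317 | balance=80992
12 | pay 17804 | balance=64119

64119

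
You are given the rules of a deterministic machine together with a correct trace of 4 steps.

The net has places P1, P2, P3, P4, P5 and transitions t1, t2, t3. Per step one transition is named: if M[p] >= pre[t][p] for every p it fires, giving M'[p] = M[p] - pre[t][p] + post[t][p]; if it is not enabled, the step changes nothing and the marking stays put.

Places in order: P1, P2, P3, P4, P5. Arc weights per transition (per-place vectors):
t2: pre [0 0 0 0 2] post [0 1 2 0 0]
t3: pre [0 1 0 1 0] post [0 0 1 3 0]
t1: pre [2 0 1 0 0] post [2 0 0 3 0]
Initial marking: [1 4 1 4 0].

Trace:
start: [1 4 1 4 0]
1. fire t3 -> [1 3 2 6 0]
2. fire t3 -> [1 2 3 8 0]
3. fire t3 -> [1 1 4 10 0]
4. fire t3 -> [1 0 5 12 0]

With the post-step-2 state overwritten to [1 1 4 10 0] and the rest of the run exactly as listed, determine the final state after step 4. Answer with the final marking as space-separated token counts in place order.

state after step 2 := [1 1 4 10 0]
3. fire t3 -> [1 0 5 12 0]
4. fire t3 -> [1 0 5 12 0]

1 0 5 12 0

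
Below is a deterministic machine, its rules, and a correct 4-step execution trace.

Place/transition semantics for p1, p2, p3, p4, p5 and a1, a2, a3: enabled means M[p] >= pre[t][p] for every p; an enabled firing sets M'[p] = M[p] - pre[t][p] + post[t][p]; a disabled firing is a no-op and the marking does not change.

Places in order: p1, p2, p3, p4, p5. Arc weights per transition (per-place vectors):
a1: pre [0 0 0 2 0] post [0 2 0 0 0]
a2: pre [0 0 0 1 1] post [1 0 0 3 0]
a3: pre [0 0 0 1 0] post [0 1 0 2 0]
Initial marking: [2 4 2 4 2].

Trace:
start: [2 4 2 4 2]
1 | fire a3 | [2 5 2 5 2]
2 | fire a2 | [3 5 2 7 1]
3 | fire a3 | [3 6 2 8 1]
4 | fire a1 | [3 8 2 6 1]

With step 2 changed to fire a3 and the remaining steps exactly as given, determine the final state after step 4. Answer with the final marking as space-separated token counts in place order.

2 9 2 5 2

(re-executing from step 2 with the substitution; state before step 2: [2 5 2 5 2])
2 | fire a3 | [2 6 2 6 2]
3 | fire a3 | [2 7 2 7 2]
4 | fire a1 | [2 9 2 5 2]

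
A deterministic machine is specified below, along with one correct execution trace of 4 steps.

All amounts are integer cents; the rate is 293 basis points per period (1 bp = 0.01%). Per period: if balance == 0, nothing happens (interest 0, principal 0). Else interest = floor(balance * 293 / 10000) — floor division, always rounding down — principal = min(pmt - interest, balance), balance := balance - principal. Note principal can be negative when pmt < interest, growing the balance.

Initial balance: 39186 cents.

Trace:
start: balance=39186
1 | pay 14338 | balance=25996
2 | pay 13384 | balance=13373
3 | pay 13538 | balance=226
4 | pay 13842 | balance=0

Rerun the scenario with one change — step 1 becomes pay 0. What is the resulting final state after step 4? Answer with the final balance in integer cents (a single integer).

(re-executing from step 1 with the substitution; state before step 1: balance=39186)
1 | pay 0 | balance=40334
2 | pay 13384 | balance=28131
3 | pay 13538 | balance=15417
4 | pay 13842 | balance=2026

2026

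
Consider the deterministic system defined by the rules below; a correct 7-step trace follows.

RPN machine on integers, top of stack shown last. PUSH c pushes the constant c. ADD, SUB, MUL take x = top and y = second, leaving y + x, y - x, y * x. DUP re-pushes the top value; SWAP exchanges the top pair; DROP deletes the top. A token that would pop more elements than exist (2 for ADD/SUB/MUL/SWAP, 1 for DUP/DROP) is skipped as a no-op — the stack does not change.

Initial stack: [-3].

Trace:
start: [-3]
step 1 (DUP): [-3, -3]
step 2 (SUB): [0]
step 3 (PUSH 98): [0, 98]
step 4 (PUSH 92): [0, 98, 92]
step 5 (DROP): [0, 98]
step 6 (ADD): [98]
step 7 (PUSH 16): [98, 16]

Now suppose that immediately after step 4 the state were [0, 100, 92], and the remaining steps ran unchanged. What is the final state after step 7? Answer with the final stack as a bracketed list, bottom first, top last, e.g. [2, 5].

[100, 16]

state after step 4 := [0, 100, 92]
step 5 (DROP): [0, 100]
step 6 (ADD): [100]
step 7 (PUSH 16): [100, 16]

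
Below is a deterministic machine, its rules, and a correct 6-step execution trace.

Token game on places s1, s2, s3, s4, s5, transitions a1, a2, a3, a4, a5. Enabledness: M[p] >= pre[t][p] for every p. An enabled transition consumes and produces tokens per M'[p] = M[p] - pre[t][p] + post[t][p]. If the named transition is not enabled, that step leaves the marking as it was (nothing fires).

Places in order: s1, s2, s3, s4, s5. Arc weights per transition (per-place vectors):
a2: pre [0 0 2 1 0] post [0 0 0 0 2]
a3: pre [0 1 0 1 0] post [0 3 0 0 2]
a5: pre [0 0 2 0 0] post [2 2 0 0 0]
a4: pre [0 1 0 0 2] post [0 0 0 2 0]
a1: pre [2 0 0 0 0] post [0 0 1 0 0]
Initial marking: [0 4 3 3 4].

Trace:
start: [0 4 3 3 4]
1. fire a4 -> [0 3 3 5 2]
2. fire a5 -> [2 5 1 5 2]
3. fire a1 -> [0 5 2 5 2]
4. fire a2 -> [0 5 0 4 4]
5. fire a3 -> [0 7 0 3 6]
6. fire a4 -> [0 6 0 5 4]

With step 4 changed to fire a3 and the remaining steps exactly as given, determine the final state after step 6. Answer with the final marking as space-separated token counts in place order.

(re-executing from step 4 with the substitution; state before step 4: [0 5 2 5 2])
4. fire a3 -> [0 7 2 4 4]
5. fire a3 -> [0 9 2 3 6]
6. fire a4 -> [0 8 2 5 4]

0 8 2 5 4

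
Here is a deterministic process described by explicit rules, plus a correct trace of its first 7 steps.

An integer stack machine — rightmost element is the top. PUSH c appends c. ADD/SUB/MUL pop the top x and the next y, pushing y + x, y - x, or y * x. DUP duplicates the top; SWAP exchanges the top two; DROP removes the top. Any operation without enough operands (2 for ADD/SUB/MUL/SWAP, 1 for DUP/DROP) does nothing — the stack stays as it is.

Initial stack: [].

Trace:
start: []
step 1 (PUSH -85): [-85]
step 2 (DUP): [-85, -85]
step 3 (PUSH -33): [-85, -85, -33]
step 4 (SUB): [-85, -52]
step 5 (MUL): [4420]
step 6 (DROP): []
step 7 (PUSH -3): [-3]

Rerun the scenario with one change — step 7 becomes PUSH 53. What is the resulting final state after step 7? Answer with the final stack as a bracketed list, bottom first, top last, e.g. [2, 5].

(re-executing from step 7 with the substitution; state before step 7: [])
step 7 (PUSH 53): [53]

[53]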